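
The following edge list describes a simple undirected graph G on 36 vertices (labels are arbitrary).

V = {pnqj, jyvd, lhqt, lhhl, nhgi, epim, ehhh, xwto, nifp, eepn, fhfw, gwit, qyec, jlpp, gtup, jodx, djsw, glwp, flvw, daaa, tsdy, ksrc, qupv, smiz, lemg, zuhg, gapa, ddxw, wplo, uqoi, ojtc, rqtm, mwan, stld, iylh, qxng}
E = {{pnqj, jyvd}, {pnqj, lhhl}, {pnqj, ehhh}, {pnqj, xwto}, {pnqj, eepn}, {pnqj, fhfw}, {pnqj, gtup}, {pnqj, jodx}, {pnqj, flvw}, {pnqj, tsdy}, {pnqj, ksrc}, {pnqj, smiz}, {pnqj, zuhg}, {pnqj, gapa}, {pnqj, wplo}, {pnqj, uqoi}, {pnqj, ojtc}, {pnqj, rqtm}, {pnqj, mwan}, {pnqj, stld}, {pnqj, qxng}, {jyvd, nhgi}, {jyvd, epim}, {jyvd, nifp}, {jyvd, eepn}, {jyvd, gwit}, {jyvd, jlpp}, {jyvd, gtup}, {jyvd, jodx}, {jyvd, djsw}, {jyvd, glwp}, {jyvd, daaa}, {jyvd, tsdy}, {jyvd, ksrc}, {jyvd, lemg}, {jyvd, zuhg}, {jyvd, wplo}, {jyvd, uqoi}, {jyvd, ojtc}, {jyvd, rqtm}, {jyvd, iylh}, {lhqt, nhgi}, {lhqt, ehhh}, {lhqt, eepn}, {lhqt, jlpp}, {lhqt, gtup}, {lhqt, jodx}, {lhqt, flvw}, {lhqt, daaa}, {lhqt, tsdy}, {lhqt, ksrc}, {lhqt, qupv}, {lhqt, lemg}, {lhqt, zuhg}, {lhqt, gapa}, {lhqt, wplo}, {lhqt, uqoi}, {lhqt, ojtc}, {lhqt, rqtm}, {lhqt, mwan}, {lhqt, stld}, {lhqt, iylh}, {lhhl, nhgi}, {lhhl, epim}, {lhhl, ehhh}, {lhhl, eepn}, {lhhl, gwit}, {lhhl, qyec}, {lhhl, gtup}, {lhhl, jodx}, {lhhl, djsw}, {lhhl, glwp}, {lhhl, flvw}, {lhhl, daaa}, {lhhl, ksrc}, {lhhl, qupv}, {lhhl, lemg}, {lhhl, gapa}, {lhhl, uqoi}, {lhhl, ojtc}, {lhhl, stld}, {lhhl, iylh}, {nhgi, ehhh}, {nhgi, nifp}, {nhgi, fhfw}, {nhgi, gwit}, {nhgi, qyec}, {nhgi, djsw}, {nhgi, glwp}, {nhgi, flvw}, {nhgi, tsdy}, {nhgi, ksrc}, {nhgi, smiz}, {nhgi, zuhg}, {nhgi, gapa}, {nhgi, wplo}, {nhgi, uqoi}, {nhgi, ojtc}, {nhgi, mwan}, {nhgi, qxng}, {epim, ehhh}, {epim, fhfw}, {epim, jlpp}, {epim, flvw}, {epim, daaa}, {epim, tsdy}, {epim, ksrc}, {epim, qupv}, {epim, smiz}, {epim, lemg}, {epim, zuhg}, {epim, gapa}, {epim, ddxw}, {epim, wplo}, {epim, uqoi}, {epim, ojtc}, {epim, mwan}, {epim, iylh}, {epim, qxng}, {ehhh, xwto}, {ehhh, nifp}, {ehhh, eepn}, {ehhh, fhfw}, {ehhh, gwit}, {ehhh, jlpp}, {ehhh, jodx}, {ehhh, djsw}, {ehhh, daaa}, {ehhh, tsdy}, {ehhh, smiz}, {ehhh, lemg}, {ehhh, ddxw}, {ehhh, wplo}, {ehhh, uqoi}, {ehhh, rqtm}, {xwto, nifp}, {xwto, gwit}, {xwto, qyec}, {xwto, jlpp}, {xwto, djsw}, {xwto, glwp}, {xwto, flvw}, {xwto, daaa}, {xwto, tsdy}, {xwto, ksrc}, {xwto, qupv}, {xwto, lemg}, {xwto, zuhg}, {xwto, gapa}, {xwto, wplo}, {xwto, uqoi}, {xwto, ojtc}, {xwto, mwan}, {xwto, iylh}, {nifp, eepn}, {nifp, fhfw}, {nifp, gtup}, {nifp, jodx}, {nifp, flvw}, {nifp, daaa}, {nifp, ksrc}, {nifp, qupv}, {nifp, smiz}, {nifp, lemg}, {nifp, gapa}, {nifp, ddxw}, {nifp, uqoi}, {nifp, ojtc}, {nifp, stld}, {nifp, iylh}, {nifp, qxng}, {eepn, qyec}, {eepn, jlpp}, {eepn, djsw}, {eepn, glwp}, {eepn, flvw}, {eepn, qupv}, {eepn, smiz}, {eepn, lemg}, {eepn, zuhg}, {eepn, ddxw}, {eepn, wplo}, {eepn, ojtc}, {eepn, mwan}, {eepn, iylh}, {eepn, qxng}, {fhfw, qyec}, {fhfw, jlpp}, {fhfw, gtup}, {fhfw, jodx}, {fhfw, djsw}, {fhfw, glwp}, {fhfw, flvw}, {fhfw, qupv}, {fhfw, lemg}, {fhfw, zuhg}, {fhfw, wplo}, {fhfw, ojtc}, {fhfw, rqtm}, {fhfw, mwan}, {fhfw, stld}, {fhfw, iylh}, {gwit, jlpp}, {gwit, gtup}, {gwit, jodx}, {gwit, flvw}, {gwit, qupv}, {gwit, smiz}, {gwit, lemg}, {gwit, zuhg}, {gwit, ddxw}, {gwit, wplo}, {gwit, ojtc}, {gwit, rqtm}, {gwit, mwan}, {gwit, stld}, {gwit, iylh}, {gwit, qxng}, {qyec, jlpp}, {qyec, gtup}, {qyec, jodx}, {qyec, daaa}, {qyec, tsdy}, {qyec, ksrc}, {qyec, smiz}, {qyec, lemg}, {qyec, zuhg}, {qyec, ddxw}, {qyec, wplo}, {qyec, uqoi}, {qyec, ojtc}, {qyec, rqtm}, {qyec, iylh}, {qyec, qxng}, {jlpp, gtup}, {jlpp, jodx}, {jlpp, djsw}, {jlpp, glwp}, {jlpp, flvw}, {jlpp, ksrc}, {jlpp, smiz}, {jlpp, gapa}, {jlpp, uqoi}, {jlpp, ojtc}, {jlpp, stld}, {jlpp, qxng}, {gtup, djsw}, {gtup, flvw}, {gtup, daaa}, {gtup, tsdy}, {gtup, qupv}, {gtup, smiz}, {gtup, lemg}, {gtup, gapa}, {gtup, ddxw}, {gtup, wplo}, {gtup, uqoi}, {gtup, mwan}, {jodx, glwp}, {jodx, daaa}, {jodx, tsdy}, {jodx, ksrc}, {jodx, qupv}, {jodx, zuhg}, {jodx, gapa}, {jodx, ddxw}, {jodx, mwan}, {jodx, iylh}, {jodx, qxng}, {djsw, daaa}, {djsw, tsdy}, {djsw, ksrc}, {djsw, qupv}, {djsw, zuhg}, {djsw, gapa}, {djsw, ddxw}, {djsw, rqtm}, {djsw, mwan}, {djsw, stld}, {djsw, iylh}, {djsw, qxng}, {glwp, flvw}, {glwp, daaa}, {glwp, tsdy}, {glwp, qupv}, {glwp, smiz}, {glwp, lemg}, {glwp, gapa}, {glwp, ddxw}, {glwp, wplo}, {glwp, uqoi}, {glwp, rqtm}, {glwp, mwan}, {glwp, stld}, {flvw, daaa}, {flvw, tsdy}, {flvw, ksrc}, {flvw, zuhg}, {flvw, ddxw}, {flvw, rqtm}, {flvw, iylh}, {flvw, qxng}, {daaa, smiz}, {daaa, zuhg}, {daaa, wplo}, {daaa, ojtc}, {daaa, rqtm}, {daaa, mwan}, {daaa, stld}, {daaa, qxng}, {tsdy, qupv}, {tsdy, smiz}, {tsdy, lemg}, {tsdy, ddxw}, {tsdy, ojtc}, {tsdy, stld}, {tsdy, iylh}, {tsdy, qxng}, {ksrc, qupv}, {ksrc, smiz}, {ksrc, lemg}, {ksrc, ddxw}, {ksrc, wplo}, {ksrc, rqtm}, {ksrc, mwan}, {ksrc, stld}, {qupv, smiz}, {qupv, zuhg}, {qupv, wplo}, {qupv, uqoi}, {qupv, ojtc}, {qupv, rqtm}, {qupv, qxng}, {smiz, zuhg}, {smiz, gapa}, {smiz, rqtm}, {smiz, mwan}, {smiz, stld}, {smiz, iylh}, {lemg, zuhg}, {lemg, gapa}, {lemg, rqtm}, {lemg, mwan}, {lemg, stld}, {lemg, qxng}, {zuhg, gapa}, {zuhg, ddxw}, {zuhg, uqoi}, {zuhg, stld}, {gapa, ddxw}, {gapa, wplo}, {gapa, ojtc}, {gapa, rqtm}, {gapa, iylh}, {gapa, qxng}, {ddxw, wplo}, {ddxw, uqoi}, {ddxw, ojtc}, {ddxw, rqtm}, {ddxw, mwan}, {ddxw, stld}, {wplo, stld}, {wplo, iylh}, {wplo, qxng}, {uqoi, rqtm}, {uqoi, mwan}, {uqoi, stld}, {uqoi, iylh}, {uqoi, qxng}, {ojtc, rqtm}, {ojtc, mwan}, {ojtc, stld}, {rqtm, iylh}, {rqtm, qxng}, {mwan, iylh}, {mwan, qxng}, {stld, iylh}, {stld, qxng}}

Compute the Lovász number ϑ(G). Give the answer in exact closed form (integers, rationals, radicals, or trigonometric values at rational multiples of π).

deg(smiz) = 21; N(smiz) = {pnqj, nhgi, epim, ehhh, nifp, eepn, gwit, qyec, jlpp, gtup, glwp, daaa, tsdy, ksrc, qupv, zuhg, gapa, rqtm, mwan, stld, iylh}.
N(gtup) = {pnqj, jyvd, lhqt, lhhl, nifp, fhfw, gwit, qyec, jlpp, djsw, flvw, daaa, tsdy, qupv, smiz, lemg, gapa, ddxw, wplo, uqoi, mwan}, |N(gtup)| = 21.
N(daaa) = {jyvd, lhqt, lhhl, epim, ehhh, xwto, nifp, qyec, gtup, jodx, djsw, glwp, flvw, smiz, zuhg, wplo, ojtc, rqtm, mwan, stld, qxng}, |N(daaa)| = 21.
N(ddxw) = {epim, ehhh, nifp, eepn, gwit, qyec, gtup, jodx, djsw, glwp, flvw, tsdy, ksrc, zuhg, gapa, wplo, uqoi, ojtc, rqtm, mwan, stld}, |N(ddxw)| = 21.
Every vertex has degree 21 (N=36); Kneser-type, 2-subsets of [9].
A has 3 distinct eigenvalues ≈ [21.0, 1.0, -6.0].
λ_max=21, λ_min=-6; ϑ = −36·λ_min/(λ_max−λ_min) = 8.
= 8.000000000… (decimal).

8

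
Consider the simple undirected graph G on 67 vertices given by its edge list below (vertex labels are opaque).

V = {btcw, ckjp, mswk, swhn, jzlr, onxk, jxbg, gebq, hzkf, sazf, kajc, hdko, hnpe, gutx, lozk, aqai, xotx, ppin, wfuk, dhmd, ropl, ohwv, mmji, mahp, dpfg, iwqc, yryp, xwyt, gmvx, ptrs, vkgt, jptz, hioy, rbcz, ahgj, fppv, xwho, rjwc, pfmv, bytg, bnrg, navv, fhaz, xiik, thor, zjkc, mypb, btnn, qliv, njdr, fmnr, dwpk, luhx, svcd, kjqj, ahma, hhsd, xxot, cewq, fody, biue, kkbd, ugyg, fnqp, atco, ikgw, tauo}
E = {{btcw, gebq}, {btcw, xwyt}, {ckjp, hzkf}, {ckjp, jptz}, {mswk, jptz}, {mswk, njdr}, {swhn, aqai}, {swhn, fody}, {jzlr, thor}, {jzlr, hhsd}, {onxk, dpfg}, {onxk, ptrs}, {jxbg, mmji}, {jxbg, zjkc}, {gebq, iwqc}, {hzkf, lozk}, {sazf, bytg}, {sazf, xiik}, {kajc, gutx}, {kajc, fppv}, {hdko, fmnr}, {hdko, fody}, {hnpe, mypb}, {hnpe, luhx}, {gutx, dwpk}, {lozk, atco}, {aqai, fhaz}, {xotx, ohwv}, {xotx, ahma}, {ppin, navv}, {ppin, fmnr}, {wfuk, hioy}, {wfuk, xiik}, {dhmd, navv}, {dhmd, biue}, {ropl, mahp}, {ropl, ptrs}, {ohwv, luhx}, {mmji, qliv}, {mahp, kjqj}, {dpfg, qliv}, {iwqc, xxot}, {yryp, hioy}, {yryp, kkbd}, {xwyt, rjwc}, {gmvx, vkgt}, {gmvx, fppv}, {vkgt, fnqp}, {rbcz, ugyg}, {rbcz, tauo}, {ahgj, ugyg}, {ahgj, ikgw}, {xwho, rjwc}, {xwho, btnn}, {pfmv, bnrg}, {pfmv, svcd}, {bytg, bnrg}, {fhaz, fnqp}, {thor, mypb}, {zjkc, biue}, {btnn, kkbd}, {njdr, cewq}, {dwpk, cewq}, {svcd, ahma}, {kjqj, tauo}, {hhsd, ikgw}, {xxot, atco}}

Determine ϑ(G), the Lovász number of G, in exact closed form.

67*cos(pi/67)/(cos(pi/67) + 1)

N(hdko) = {fmnr, fody}, |N(hdko)| = 2.
Vertex xwho has 2 neighbors: rjwc, btnn.
deg(fhaz) = 2; N(fhaz) = {aqai, fnqp}.
Vertex mswk has 2 neighbors: jptz, njdr.
G on 67 vertices is 2-regular; a single 67-cycle (edge-transitive).
Distinct eigenvalues (to 4 d.p.): [2.0, 1.9912, 1.9649, 1.9214, 1.8609, 1.7841, 1.6917, 1.5843, 1.4631, 1.3289, 1.1831, 1.0269, 0.8617, 0.6889, 0.5101, 0.3268, 0.1406, -0.0469, -0.2339, -0.4189, -0.6002, -0.7762, -0.9454, -1.1063, -1.2574, -1.3975, -1.5254, -1.6398, -1.7398, -1.8245, -1.8932, -1.9453, -1.9802, -1.9978].
ϑ = −N·λ_min/(λ_max−λ_min) = −67·(-2*cos(pi/67))/(2−(-2*cos(pi/67))) = 67*cos(pi/67)/(cos(pi/67) + 1).
≈ 33.481580 (to 6 d.p.).
Sandwich: α(G)=33 ≤ ϑ(G)=67*cos(pi/67)/(cos(pi/67) + 1) ≤ χ(Ḡ)=34 (both strict).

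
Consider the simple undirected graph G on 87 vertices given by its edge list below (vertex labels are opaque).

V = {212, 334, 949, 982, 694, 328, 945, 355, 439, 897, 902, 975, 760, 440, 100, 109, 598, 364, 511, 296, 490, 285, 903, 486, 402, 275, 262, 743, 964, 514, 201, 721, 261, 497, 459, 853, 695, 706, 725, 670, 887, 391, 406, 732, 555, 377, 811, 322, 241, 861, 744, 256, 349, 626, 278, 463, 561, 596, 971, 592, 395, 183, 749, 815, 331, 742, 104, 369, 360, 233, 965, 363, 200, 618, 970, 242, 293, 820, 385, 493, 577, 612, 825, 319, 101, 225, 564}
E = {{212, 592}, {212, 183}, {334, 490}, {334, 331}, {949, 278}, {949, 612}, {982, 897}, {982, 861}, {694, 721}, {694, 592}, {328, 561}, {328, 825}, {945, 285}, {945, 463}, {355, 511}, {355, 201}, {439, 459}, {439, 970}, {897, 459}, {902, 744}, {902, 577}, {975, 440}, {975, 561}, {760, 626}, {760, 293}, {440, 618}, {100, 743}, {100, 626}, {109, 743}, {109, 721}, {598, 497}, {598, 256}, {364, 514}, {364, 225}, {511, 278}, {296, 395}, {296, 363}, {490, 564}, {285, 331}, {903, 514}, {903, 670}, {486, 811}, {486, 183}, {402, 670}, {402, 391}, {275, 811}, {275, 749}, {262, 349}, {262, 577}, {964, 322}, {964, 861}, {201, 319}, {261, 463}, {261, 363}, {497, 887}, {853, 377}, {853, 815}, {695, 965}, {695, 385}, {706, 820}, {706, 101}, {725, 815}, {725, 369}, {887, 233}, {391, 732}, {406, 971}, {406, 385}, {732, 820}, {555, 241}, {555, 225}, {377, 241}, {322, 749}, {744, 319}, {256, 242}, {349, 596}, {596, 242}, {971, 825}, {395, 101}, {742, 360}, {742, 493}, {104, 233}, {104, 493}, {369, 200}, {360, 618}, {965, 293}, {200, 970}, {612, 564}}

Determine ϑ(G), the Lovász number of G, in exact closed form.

deg(760) = 2; N(760) = {626, 293}.
deg(212) = 2; N(212) = {592, 183}.
N(626) = {760, 100}, |N(626)| = 2.
Vertex 364 has 2 neighbors: 514, 225.
G on 87 vertices is 2-regular; the odd cycle C_{87}.
spec(A) ≈ [2.0, 1.9948, 1.9792, 1.9532, 1.9171, 1.871, 1.8152, 1.7498, 1.6754, 1.5922, 1.5007, 1.4014, 1.2948, 1.1814, 1.0619, 0.9368, 0.8069, 0.6727, 0.5351, 0.3946, 0.2521, 0.1083, -0.0361, -0.1803, -0.3236, -0.4651, -0.6043, -0.7403, -0.8724, -1.0, -1.1224, -1.2389, -1.349, -1.452, -1.5475, -1.6348, -1.7137, -1.7836, -1.8443, -1.8953, -1.9364, -1.9675, -1.9883, -1.9987] (distinct, 4 d.p.).
λ_max=2, λ_min=-2*cos(pi/87); ϑ = −87·λ_min/(λ_max−λ_min) = 87*cos(pi/87)/(cos(pi/87) + 1).
= 43.485816452… (decimal).
Sandwich: α(G)=43 ≤ ϑ(G)=87*cos(pi/87)/(cos(pi/87) + 1) ≤ χ(Ḡ)=44 (both strict).

87*cos(pi/87)/(cos(pi/87) + 1)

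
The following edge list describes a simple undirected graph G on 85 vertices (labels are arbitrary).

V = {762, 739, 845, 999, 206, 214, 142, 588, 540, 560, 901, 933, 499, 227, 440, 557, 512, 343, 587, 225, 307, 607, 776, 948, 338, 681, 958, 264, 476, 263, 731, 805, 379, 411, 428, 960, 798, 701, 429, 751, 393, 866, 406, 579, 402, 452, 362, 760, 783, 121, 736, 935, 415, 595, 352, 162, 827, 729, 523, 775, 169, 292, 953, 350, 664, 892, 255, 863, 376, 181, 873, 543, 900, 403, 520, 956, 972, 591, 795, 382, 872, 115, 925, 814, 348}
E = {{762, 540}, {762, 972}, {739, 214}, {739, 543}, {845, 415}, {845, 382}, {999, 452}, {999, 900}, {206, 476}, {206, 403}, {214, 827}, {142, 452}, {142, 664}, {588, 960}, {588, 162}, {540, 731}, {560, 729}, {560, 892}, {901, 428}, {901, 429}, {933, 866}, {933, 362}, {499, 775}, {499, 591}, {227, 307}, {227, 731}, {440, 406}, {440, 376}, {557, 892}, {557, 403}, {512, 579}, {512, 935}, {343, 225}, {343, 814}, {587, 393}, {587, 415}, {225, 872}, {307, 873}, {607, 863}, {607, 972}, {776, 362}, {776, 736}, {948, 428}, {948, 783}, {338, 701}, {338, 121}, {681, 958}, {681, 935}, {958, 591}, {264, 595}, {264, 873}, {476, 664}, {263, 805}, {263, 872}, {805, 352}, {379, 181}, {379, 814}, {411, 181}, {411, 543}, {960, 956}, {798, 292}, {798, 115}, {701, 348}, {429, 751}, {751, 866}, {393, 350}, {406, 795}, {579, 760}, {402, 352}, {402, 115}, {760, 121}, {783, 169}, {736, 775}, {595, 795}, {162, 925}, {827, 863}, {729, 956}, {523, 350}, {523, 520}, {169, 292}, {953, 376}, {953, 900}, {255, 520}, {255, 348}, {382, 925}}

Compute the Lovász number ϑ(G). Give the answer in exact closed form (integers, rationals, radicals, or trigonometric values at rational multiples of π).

deg(402) = 2; N(402) = {352, 115}.
Vertex 595 has 2 neighbors: 264, 795.
deg(543) = 2; N(543) = {739, 411}.
N(225) = {343, 872}, |N(225)| = 2.
85-vertex 2-regular graph: the odd cycle C_{85}.
A has 43 distinct eigenvalues ≈ [2.0, 1.99454, 1.97818, 1.95102, 1.91321, 1.86494, 1.80649, 1.73818, 1.66037, 1.57349, 1.47802, 1.37447, 1.26342, 1.14547, 1.02126, 0.89148, 0.75682, 0.61803, 0.47587, 0.33111, 0.18454, 0.03696, -0.11082, -0.258, -0.40376, -0.54733, -0.6879, -0.82471, -0.95702, -1.08411, -1.20527, -1.31985, -1.42722, -1.5268, -1.61803, -1.70043, -1.77355, -1.83697, -1.89037, -1.93344, -1.96595, -1.98772, -1.99863].
Lovász: ϑ = −85(-2*cos(pi/85))/(2+-(-1)*2*cos(pi/85)) = 85*cos(pi/85)/(cos(pi/85) + 1).
= 42.485483… (decimal).
α=42, χ(Ḡ)=43; ϑ=85*cos(pi/85)/(cos(pi/85) + 1) lies between (both strict).

85*cos(pi/85)/(cos(pi/85) + 1)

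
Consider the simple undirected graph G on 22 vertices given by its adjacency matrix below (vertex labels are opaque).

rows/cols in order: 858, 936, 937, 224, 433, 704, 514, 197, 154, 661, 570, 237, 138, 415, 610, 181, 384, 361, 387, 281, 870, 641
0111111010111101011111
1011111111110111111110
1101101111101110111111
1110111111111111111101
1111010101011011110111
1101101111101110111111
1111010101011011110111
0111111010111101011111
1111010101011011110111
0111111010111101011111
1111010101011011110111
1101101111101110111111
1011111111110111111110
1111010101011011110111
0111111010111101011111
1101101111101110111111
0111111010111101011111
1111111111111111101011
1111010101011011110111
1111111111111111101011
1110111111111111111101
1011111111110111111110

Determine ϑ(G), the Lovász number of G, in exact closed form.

deg(641) = 19; N(641) = {858, 937, 224, 433, 704, 514, 197, 154, 661, 570, 237, 415, 610, 181, 384, 361, 387, 281, 870}.
Vertex 181 has 18 neighbors: 858, 936, 224, 433, 514, 197, 154, 661, 570, 138, 415, 610, 384, 361, 387, 281, 870, 641.
N(433) = {858, 936, 937, 224, 704, 197, 661, 237, 138, 610, 181, 384, 361, 281, 870, 641}, |N(433)| = 16.
Vertex 154 has 16 neighbors: 858, 936, 937, 224, 704, 197, 661, 237, 138, 610, 181, 384, 361, 281, 870, 641.
G = K_{6,5,4,3,2,2}: α = 6 = χ(Ḡ), so ϑ = 6.
ϑ(G) ≈ 6.000000.
6 ≤ 6 ≤ 6: collapsed.

6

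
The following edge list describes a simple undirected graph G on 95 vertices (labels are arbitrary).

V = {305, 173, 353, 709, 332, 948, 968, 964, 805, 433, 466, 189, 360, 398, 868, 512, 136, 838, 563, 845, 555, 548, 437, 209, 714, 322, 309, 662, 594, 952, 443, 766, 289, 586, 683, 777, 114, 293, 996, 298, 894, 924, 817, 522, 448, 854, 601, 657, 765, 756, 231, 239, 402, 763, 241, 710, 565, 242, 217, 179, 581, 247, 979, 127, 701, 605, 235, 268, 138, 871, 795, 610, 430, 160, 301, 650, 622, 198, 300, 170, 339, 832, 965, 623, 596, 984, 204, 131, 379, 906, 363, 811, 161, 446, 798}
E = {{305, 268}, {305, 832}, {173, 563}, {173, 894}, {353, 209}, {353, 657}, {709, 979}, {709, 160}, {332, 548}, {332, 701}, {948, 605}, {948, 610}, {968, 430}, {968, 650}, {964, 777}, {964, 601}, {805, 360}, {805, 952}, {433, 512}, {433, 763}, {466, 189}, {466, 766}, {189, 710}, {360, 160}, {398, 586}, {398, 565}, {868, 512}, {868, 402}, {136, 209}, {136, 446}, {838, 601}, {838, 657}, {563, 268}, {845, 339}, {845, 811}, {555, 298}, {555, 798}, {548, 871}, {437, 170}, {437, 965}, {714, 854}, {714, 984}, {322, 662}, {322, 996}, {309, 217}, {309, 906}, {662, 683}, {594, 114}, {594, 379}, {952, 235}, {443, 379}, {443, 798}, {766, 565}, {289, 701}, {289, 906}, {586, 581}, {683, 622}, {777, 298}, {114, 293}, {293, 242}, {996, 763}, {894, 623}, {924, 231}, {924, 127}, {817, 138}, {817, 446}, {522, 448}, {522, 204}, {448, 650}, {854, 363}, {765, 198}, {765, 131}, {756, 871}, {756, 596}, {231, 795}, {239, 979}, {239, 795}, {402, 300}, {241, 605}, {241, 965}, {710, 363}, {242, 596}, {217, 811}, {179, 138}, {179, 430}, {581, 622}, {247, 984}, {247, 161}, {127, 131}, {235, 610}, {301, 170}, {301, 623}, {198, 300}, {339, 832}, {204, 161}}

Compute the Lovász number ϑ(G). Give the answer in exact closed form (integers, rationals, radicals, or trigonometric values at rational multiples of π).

deg(305) = 2; N(305) = {268, 832}.
Vertex 924 has 2 neighbors: 231, 127.
deg(965) = 2; N(965) = {437, 241}.
N(298) = {555, 777}, |N(298)| = 2.
95-vertex 2-regular graph: connected 2-regular on 95 ⇒ C_{95}.
Distinct eigenvalues (to 3 d.p.): [2.0, 1.996, 1.983, 1.961, 1.93, 1.892, 1.845, 1.789, 1.727, 1.656, 1.578, 1.494, 1.402, 1.305, 1.202, 1.094, 0.981, 0.864, 0.742, 0.618, 0.491, 0.362, 0.231, 0.099, -0.033, -0.165, -0.297, -0.427, -0.555, -0.681, -0.803, -0.923, -1.038, -1.149, -1.254, -1.355, -1.449, -1.537, -1.618, -1.692, -1.759, -1.818, -1.869, -1.912, -1.947, -1.973, -1.99, -1.999].
λ_max=2, λ_min=-2*cos(pi/95); ϑ = −95·λ_min/(λ_max−λ_min) = 95*cos(pi/95)/(cos(pi/95) + 1).
Numerically 47.4870113.
Lovász sandwich 47 ≤ 95*cos(pi/95)/(cos(pi/95) + 1) ≤ 48: both strict.

95*cos(pi/95)/(cos(pi/95) + 1)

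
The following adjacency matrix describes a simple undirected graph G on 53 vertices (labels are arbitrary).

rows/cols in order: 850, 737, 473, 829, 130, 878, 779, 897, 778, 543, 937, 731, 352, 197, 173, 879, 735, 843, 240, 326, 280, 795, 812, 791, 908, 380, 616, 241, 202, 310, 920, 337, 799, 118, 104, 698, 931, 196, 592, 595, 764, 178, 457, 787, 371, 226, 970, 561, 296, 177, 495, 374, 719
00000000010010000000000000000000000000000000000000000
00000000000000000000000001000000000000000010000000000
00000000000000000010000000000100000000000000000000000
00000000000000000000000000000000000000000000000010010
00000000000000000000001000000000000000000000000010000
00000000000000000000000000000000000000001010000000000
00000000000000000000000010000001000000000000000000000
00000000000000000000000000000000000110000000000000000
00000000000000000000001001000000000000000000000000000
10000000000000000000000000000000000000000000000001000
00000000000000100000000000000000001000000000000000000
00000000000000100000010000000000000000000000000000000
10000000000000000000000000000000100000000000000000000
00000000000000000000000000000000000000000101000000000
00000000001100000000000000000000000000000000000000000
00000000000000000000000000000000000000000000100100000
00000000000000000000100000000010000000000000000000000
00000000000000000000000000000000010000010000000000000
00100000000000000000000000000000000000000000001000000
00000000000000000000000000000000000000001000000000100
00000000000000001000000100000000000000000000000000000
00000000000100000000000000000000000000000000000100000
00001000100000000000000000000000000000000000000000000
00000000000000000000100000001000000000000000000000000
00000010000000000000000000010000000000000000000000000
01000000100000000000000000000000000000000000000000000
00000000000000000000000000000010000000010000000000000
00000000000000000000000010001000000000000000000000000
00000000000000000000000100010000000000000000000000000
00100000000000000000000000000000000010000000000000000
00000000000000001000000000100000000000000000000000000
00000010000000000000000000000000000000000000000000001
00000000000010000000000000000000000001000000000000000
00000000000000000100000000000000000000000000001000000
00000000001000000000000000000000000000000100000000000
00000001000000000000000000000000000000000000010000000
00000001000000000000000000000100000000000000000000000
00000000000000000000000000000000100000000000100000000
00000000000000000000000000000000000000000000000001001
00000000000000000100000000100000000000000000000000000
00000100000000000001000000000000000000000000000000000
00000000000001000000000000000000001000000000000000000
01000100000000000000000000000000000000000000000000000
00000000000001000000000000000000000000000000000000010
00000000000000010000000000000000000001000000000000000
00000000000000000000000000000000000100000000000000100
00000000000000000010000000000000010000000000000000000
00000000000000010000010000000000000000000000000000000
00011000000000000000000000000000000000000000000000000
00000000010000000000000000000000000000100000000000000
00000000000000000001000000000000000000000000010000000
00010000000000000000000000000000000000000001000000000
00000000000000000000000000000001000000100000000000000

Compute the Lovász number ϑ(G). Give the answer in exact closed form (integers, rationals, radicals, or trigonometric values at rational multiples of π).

53*cos(pi/53)/(cos(pi/53) + 1)

deg(202) = 2; N(202) = {791, 241}.
Vertex 296 has 2 neighbors: 829, 130.
Vertex 795 has 2 neighbors: 731, 561.
N(970) = {240, 118}, |N(970)| = 2.
Regular of degree 2 on 53 vertices: connected 2-regular on 53 ⇒ C_{53}.
A has 27 distinct eigenvalues ≈ [2.0, 1.986, 1.944, 1.875, 1.779, 1.659, 1.515, 1.35, 1.166, 0.966, 0.752, 0.527, 0.295, 0.059, -0.178, -0.412, -0.641, -0.86, -1.068, -1.26, -1.435, -1.59, -1.722, -1.83, -1.913, -1.968, -1.996].
Lovász (edge-transitive): ϑ = −53·(-2*cos(pi/53))/((2)−(-2*cos(pi/53))) = 53*cos(pi/53)/(cos(pi/53) + 1).
ϑ(G) ≈ 26.476709.
α=26, χ(Ḡ)=27; ϑ=53*cos(pi/53)/(cos(pi/53) + 1) lies between (both strict).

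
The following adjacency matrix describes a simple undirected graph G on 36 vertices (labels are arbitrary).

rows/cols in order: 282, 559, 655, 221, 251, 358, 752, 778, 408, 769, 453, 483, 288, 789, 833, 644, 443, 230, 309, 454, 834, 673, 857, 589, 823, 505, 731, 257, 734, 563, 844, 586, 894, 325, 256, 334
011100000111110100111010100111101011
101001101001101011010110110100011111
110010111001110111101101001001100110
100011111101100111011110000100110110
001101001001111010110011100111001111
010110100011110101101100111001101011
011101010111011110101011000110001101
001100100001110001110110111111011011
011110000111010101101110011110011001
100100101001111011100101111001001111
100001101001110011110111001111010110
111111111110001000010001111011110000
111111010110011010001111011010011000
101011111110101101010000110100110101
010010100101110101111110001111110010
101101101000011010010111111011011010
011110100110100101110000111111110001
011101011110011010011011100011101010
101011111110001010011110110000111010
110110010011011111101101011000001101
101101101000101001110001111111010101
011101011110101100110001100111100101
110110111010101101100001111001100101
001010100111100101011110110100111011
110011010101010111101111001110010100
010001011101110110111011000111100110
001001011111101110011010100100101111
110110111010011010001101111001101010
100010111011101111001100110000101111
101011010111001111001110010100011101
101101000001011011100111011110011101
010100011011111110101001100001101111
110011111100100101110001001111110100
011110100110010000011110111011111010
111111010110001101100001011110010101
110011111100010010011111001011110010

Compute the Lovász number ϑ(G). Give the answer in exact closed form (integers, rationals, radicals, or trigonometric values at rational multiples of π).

8

deg(586) = 21; N(586) = {559, 221, 778, 408, 453, 483, 288, 789, 833, 644, 443, 309, 834, 589, 823, 563, 844, 894, 325, 256, 334}.
deg(563) = 21; N(563) = {282, 655, 251, 358, 778, 769, 453, 483, 833, 644, 443, 230, 834, 673, 857, 505, 257, 586, 894, 325, 334}.
deg(894) = 21; N(894) = {282, 559, 251, 358, 752, 778, 408, 769, 288, 644, 230, 309, 454, 589, 731, 257, 734, 563, 844, 586, 325}.
N(282) = {559, 655, 221, 769, 453, 483, 288, 789, 644, 309, 454, 834, 857, 823, 257, 734, 563, 844, 894, 256, 334}, |N(282)| = 21.
G on 36 vertices is 21-regular; Kneser K(9,2) on C(9,2)=36 vertices.
The 3 distinct eigenvalues: [21.0, 1.0, -6.0].
−36·(-6) / ((21)−(-6)) = 8 = ϑ(G).
ϑ(G) ≈ 8.0000.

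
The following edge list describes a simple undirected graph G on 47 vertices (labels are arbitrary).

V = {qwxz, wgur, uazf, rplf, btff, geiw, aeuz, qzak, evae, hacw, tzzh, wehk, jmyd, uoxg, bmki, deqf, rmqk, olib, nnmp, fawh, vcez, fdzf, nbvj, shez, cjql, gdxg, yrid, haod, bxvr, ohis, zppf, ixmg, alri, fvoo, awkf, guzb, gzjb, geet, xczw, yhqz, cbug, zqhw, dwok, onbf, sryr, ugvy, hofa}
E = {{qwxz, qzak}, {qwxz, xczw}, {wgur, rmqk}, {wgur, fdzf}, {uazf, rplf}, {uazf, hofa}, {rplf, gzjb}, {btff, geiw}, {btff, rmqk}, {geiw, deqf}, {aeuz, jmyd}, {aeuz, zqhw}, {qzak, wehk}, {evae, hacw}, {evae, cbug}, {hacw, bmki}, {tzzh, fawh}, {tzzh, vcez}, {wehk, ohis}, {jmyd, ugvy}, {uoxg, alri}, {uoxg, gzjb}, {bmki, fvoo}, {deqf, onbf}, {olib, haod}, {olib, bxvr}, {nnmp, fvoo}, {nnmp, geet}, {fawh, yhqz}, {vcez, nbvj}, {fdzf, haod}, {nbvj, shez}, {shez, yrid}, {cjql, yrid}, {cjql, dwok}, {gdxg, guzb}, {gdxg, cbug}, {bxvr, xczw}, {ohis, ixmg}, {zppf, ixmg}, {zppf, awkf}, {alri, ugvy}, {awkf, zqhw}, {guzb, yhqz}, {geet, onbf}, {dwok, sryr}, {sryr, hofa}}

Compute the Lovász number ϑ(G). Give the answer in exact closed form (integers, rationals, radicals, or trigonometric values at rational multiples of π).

N(xczw) = {qwxz, bxvr}, |N(xczw)| = 2.
Vertex evae has 2 neighbors: hacw, cbug.
Vertex shez has 2 neighbors: nbvj, yrid.
deg(yhqz) = 2; N(yhqz) = {fawh, guzb}.
Every vertex has degree 2 (N=47); connected 2-regular on 47 ⇒ C_{47}.
A has 24 distinct eigenvalues ≈ [2.0, 1.9822, 1.9289, 1.8413, 1.7208, 1.5696, 1.3904, 1.1864, 0.9612, 0.7188, 0.4636, 0.2002, -0.0668, -0.3327, -0.5926, -0.8419, -1.0762, -1.2913, -1.4833, -1.6489, -1.785, -1.8893, -1.9599, -1.9955].
−47·(-2*cos(pi/47)) / ((2)−(-2*cos(pi/47))) = 47*cos(pi/47)/(cos(pi/47) + 1) = ϑ(G).
≈ 23.47373149 (to 8 d.p.).
α=23, χ(Ḡ)=24; ϑ=47*cos(pi/47)/(cos(pi/47) + 1) lies between (both strict).

47*cos(pi/47)/(cos(pi/47) + 1)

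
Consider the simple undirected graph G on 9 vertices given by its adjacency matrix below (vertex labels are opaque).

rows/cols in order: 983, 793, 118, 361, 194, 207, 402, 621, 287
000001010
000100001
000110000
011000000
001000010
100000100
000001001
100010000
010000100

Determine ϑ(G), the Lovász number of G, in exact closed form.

9*cos(pi/9)/(cos(pi/9) + 1)

N(194) = {118, 621}, |N(194)| = 2.
N(118) = {361, 194}, |N(118)| = 2.
Vertex 287 has 2 neighbors: 793, 402.
Vertex 402 has 2 neighbors: 207, 287.
Every vertex has degree 2 (N=9); the odd cycle C_{9}.
Distinct eigenvalues (to 6 d.p.): [2.0, 1.532089, 0.347296, -1.0, -1.879385].
With N=9: ϑ(G) = 9·(-(-1)*2*cos(pi/9))/(2−(-2*cos(pi/9))) = 9*cos(pi/9)/(cos(pi/9) + 1).
= 4.36009… (decimal).
Lovász sandwich 4 ≤ 9*cos(pi/9)/(cos(pi/9) + 1) ≤ 5: both strict.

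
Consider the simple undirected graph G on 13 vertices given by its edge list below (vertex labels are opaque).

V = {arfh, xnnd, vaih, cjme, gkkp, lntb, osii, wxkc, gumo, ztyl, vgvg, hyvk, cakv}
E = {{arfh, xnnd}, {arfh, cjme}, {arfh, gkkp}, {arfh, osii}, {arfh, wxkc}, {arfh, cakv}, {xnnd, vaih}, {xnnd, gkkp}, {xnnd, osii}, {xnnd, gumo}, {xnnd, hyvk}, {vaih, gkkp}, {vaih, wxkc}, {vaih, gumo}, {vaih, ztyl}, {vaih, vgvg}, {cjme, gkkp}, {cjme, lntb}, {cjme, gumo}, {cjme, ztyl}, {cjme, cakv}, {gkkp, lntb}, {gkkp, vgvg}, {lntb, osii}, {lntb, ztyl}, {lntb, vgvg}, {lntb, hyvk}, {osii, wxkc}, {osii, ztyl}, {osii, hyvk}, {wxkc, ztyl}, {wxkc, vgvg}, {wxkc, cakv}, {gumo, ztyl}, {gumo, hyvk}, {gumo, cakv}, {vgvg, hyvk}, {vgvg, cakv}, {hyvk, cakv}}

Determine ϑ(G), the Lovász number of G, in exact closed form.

N(cjme) = {arfh, gkkp, lntb, gumo, ztyl, cakv}, |N(cjme)| = 6.
deg(gkkp) = 6; N(gkkp) = {arfh, xnnd, vaih, cjme, lntb, vgvg}.
Vertex lntb has 6 neighbors: cjme, gkkp, osii, ztyl, vgvg, hyvk.
Vertex wxkc has 6 neighbors: arfh, vaih, osii, ztyl, vgvg, cakv.
6-regular, N=13; SR(13,6,2,3) — a Paley graph.
Distinct eigenvalues (to 4 d.p.): [6.0, 1.3028, -2.3028].
Lovász (edge-transitive): ϑ = −13·(-sqrt(13)/2 - 1/2)/((6)−(-sqrt(13)/2 - 1/2)) = sqrt(13).
≈ 3.605551275 (to 9 d.p.).

sqrt(13)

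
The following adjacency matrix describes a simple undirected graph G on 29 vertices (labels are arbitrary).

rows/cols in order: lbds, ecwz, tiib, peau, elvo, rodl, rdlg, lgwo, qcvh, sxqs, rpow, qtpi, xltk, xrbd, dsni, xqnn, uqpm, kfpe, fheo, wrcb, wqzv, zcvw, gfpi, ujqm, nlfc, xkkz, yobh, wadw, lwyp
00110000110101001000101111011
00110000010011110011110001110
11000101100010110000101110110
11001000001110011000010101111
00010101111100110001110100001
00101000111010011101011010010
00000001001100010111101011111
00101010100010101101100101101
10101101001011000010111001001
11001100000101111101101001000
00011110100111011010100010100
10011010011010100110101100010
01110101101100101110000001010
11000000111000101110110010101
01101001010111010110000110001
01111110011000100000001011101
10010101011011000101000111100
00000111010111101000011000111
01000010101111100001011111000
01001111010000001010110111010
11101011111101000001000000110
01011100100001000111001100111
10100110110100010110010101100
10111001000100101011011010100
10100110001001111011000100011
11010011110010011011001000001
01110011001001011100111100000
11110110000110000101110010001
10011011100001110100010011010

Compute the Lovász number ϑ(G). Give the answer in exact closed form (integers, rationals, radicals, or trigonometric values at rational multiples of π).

sqrt(29)

deg(lbds) = 14; N(lbds) = {tiib, peau, qcvh, sxqs, qtpi, xrbd, uqpm, wqzv, gfpi, ujqm, nlfc, xkkz, wadw, lwyp}.
N(ujqm) = {lbds, tiib, peau, elvo, lgwo, qtpi, dsni, uqpm, fheo, wrcb, zcvw, gfpi, nlfc, yobh}, |N(ujqm)| = 14.
deg(xrbd) = 14; N(xrbd) = {lbds, ecwz, qcvh, sxqs, rpow, dsni, uqpm, kfpe, fheo, wqzv, zcvw, nlfc, yobh, lwyp}.
Vertex rdlg has 14 neighbors: lgwo, rpow, qtpi, xqnn, kfpe, fheo, wrcb, wqzv, gfpi, nlfc, xkkz, yobh, wadw, lwyp.
Every vertex has degree 14 (N=29); Paley(29): SR with (k,λ,μ)=(14,6,7).
spec(A) ≈ [14.0, 2.1926, -3.1926] (distinct, 4 d.p.).
λ_max=14, λ_min=-sqrt(29)/2 - 1/2; ϑ = −29·λ_min/(λ_max−λ_min) = sqrt(29).
ϑ(G) ≈ 5.385165.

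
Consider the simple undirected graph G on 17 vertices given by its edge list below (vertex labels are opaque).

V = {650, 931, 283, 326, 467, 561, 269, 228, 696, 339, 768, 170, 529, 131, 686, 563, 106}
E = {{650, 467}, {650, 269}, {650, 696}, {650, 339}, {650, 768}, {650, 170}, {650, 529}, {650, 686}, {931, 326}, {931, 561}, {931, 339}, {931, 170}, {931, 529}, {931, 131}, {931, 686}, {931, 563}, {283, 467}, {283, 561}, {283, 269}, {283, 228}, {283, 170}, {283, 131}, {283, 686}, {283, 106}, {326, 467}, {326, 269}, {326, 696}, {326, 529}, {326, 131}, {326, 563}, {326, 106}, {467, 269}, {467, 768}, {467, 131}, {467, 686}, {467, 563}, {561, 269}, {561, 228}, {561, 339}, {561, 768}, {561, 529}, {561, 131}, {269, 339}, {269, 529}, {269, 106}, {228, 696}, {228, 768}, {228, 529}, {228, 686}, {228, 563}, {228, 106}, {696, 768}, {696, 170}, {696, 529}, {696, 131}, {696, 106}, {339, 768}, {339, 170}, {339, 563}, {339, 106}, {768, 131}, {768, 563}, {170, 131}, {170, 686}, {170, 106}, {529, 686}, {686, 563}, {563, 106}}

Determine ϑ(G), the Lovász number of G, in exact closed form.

sqrt(17)

deg(326) = 8; N(326) = {931, 467, 269, 696, 529, 131, 563, 106}.
N(563) = {931, 326, 467, 228, 339, 768, 686, 106}, |N(563)| = 8.
Vertex 131 has 8 neighbors: 931, 283, 326, 467, 561, 696, 768, 170.
N(561) = {931, 283, 269, 228, 339, 768, 529, 131}, |N(561)| = 8.
8-regular, N=17; SR(17,8,3,4) — a Paley graph.
Distinct eigenvalues (to 3 d.p.): [8.0, 1.562, -2.562].
Lovász: ϑ = −17(-sqrt(17)/2 - 1/2)/(8+-(-sqrt(17)/2 - 1/2)) = sqrt(17).
= 4.1231056… (decimal).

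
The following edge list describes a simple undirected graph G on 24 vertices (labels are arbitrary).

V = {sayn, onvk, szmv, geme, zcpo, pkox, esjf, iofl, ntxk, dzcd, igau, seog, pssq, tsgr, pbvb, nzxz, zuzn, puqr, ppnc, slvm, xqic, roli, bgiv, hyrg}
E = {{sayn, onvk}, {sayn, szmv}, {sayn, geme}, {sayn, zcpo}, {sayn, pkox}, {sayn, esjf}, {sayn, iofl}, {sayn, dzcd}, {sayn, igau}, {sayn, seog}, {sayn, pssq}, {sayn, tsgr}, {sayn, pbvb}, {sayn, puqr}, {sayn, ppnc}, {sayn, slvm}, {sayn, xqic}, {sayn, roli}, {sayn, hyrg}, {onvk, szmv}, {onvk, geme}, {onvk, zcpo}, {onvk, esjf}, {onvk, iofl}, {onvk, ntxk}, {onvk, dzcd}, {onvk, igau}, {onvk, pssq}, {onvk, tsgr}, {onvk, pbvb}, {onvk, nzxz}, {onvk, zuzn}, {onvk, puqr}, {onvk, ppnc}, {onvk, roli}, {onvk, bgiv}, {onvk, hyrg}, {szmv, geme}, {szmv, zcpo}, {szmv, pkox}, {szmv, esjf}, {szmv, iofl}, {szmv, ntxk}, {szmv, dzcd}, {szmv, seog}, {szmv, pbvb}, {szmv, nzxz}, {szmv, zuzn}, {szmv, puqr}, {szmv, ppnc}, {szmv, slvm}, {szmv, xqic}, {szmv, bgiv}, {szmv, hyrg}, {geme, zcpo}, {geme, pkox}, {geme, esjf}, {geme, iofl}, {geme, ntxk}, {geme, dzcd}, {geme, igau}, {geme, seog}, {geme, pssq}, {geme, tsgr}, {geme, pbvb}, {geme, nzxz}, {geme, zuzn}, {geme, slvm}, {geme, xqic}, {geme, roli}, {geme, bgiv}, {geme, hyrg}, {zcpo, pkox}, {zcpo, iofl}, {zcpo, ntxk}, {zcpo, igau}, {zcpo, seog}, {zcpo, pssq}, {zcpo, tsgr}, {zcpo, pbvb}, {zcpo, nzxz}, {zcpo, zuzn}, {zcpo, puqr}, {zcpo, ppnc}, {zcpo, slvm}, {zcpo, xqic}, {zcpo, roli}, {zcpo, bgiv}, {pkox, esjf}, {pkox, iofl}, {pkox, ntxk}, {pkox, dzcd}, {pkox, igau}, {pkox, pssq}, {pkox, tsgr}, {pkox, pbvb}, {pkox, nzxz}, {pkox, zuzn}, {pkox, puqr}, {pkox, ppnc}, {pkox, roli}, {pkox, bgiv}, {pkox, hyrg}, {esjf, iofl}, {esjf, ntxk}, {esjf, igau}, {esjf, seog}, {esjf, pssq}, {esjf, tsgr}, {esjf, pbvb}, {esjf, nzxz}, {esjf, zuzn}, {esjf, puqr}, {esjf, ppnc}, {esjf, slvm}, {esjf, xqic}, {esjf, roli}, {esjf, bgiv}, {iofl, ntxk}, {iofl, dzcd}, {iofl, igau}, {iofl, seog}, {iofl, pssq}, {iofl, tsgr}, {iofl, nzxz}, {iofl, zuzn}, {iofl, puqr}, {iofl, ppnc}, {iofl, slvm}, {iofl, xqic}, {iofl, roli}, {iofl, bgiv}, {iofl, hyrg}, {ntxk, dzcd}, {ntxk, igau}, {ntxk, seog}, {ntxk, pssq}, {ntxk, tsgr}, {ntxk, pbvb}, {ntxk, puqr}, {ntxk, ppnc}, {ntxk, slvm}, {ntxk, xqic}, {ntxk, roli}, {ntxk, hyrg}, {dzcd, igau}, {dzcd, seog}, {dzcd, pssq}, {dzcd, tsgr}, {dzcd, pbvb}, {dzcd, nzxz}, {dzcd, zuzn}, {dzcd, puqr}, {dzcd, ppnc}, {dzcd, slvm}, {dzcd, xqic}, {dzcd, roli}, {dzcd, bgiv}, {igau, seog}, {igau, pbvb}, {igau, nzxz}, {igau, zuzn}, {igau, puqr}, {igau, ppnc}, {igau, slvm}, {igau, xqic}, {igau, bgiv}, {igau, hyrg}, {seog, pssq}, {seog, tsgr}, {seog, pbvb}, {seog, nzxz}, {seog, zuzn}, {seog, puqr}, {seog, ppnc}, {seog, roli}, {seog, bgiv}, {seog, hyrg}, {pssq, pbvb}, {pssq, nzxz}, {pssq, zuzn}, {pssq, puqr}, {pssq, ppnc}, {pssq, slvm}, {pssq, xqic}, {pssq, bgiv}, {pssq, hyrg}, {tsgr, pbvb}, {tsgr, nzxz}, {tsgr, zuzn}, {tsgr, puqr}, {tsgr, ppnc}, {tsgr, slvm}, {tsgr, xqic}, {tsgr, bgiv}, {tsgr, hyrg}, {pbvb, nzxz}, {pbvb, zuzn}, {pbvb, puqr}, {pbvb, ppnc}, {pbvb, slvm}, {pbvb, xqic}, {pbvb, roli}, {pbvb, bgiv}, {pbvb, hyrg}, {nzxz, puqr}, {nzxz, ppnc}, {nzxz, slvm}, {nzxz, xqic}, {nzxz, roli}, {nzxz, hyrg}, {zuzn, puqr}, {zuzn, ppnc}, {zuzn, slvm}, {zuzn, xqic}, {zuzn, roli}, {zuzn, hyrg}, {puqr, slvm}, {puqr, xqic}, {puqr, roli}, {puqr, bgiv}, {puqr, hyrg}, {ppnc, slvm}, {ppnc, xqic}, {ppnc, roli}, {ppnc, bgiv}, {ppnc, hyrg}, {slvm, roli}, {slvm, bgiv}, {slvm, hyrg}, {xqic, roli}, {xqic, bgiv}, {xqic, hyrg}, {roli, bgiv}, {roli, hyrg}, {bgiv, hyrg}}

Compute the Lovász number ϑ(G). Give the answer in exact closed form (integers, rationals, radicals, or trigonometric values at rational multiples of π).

deg(szmv) = 19; N(szmv) = {sayn, onvk, geme, zcpo, pkox, esjf, iofl, ntxk, dzcd, seog, pbvb, nzxz, zuzn, puqr, ppnc, slvm, xqic, bgiv, hyrg}.
Vertex bgiv has 19 neighbors: onvk, szmv, geme, zcpo, pkox, esjf, iofl, dzcd, igau, seog, pssq, tsgr, pbvb, puqr, ppnc, slvm, xqic, roli, hyrg.
deg(pbvb) = 22; N(pbvb) = {sayn, onvk, szmv, geme, zcpo, pkox, esjf, ntxk, dzcd, igau, seog, pssq, tsgr, nzxz, zuzn, puqr, ppnc, slvm, xqic, roli, bgiv, hyrg}.
deg(ppnc) = 21; N(ppnc) = {sayn, onvk, szmv, zcpo, pkox, esjf, iofl, ntxk, dzcd, igau, seog, pssq, tsgr, pbvb, nzxz, zuzn, slvm, xqic, roli, bgiv, hyrg}.
Complete multipartite on [5, 5, 5, 4, 3, 2]: sandwich collapses at ϑ=5.
= 5.000000… (decimal).
Check 5 ≤ 5 ≤ 5: collapsed.

5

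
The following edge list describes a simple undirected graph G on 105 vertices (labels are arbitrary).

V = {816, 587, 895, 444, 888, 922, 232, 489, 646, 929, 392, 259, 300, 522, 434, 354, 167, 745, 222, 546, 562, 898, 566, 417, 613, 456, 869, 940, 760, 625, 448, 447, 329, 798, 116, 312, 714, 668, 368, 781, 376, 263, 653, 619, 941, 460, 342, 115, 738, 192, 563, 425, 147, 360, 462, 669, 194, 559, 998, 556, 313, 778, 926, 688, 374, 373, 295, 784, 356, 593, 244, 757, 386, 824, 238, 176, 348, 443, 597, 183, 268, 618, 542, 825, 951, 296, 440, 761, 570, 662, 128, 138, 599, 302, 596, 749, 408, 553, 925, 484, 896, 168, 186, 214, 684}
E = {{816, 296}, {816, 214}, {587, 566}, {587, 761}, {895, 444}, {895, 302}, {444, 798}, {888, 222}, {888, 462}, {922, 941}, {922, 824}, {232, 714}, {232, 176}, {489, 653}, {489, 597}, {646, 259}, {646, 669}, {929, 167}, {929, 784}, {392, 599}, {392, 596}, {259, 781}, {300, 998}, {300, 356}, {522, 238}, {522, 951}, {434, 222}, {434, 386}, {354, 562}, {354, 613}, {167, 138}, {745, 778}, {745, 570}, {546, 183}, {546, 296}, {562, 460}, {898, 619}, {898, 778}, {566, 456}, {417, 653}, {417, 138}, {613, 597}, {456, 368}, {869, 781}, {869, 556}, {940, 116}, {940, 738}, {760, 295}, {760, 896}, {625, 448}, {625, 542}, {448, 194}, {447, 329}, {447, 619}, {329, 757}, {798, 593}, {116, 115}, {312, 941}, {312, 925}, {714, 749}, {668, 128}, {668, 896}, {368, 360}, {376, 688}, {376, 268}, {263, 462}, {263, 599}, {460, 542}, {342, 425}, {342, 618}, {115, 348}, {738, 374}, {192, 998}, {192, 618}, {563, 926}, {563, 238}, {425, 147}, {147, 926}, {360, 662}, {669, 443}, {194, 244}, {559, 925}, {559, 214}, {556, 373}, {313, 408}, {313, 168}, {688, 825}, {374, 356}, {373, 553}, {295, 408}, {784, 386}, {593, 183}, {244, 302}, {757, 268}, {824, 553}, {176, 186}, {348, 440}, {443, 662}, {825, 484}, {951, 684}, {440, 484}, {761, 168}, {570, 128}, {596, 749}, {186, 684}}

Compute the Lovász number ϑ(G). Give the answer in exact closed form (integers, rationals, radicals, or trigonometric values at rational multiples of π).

N(869) = {781, 556}, |N(869)| = 2.
deg(760) = 2; N(760) = {295, 896}.
Vertex 183 has 2 neighbors: 546, 593.
N(312) = {941, 925}, |N(312)| = 2.
2-regular, N=105; a single 105-cycle (edge-transitive).
A has 53 distinct eigenvalues ≈ [2.0, 1.99642, 1.985694, 1.967859, 1.94298, 1.911146, 1.87247, 1.827091, 1.775172, 1.716898, 1.652478, 1.582142, 1.506143, 1.424752, 1.338261, 1.24698, 1.151234, 1.051368, 0.947737, 0.840714, 0.730682, 0.618034, 0.503174, 0.386512, 0.268467, 0.14946, 0.029919, -0.08973, -0.209057, -0.327636, -0.445042, -0.560855, -0.67466, -0.78605, -0.894626, -1.0, -1.101794, -1.199644, -1.293199, -1.382125, -1.466104, -1.544834, -1.618034, -1.685442, -1.746816, -1.801938, -1.850609, -1.892655, -1.927926, -1.956295, -1.977662, -1.991949, -1.999105].
With N=105: ϑ(G) = 105·(-(-1)*2*cos(pi/105))/(2−(-2*cos(pi/105))) = 105*cos(pi/105)/(cos(pi/105) + 1).
ϑ(G) ≈ 52.48825.
52 ≤ 105*cos(pi/105)/(cos(pi/105) + 1) ≤ 53: both strict.

105*cos(pi/105)/(cos(pi/105) + 1)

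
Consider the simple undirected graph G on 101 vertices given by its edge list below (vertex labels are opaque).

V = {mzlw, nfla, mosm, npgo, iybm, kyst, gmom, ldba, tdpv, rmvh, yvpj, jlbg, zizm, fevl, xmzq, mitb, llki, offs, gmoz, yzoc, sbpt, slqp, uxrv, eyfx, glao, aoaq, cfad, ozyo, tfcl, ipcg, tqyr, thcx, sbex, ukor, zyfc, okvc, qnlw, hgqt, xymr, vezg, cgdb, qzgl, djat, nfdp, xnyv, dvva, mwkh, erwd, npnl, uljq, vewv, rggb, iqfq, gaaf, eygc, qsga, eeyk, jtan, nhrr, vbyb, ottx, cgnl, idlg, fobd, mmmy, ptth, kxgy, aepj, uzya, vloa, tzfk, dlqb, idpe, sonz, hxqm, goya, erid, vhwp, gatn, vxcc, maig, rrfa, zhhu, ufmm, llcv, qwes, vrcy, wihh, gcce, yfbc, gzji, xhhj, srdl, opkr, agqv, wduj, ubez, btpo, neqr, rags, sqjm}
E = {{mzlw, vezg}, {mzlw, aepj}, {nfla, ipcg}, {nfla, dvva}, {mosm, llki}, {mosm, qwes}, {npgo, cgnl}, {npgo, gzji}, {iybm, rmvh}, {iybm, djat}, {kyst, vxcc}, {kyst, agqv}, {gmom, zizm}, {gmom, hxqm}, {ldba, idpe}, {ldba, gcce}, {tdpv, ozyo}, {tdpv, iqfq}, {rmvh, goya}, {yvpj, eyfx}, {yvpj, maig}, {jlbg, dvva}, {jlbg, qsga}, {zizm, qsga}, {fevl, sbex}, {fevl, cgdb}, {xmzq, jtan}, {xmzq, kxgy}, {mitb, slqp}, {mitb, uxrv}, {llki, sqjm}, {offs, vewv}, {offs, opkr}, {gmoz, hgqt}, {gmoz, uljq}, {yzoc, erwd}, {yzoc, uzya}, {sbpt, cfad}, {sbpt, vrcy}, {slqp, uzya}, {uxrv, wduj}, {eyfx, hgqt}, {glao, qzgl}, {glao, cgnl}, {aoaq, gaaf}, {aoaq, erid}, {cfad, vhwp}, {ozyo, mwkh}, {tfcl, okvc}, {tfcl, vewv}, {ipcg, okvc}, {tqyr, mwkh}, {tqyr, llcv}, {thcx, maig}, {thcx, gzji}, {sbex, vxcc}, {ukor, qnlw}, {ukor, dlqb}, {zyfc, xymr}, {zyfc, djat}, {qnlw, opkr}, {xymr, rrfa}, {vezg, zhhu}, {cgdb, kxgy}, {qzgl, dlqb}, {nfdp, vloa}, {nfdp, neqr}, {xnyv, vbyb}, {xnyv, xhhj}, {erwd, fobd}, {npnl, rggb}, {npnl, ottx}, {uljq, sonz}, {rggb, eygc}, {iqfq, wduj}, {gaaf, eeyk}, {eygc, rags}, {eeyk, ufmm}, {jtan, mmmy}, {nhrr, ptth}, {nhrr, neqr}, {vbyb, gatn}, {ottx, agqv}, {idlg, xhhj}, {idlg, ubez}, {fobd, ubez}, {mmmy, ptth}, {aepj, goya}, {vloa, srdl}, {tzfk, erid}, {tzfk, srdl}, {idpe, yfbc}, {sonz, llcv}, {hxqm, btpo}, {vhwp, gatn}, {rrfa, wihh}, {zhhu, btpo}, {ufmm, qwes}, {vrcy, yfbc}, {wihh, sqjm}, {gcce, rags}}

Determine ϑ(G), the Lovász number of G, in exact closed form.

101*cos(pi/101)/(cos(pi/101) + 1)

N(srdl) = {vloa, tzfk}, |N(srdl)| = 2.
N(ozyo) = {tdpv, mwkh}, |N(ozyo)| = 2.
deg(gaaf) = 2; N(gaaf) = {aoaq, eeyk}.
Vertex slqp has 2 neighbors: mitb, uzya.
2-regular, N=101; this is C_{101}, the 101-cycle.
A has 51 distinct eigenvalues ≈ [2.0, 1.996, 1.985, 1.965, 1.938, 1.904, 1.862, 1.813, 1.757, 1.695, 1.625, 1.55, 1.468, 1.381, 1.288, 1.191, 1.088, 0.982, 0.872, 0.758, 0.642, 0.523, 0.402, 0.279, 0.155, 0.031, -0.093, -0.217, -0.34, -0.462, -0.582, -0.7, -0.815, -0.927, -1.036, -1.14, -1.24, -1.335, -1.425, -1.51, -1.588, -1.661, -1.727, -1.786, -1.839, -1.884, -1.922, -1.953, -1.976, -1.991, -1.999].
ϑ = −N·λ_min/(λ_max−λ_min) = −101·(-2*cos(pi/101))/(2−(-2*cos(pi/101))) = 101*cos(pi/101)/(cos(pi/101) + 1).
ϑ(G) ≈ 50.48778.
Lovász sandwich 50 ≤ 101*cos(pi/101)/(cos(pi/101) + 1) ≤ 51: both strict.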